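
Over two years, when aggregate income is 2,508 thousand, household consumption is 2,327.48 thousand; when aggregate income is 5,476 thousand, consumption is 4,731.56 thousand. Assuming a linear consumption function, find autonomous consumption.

a = 296

MPC = ΔC/ΔY = (4731.56 − 2327.48)/(5476 − 2508) = 2404.08/2968 = 0.81
a = C − MPC·Y = 2327.48 − 0.81(2508) = 2327.48 − 2031.48 = 296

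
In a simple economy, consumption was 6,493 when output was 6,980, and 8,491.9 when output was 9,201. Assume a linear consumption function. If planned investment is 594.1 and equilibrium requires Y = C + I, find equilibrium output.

MPC = (8491.9 − 6493)/(9201 − 6980) = 1998.9/2221 = 0.9
a = 6493 − 0.9(6980) = 211
Equilibrium: Y = 211 + 0.9Y + 594.1
0.1Y = 805.1, so Y = 805.1/0.1 = 8051

Y = 8051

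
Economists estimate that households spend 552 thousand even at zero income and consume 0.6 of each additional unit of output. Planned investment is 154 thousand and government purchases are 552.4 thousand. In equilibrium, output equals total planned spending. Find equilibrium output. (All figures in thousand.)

Y = C + I + G = 552 + 0.6Y + 154 + 552.4
Y − 0.6Y = 1258.4
0.4Y = 1258.4, so Y = 1258.4/0.4 = 3146

Y = 3146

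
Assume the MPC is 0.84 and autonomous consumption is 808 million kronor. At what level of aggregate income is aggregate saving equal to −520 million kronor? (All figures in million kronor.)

S = Y − C = -808 + 0.16Y
-808 + 0.16Y = -520, so 0.16Y = 288 and Y = 1800

Y = 1800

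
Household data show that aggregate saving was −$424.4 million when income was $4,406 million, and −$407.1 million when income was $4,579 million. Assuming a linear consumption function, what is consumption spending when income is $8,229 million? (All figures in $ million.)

C = 8271.1

MPS = ΔS/ΔY = (-407.1 − (-424.4))/(4579 − 4406) = 17.3/173 = 0.1
MPC = 1 − MPS = 0.9
Autonomous saving = -424.4 − 0.1(4406) = -865, so a = 865
C = 865 + 0.9(8229) = 865 + 7406.1 = 8271.1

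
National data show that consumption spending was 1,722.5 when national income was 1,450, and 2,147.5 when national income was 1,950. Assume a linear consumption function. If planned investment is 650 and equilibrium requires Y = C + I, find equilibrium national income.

MPC = (2147.5 − 1722.5)/(1950 − 1450) = 425/500 = 0.85
a = 1722.5 − 0.85(1450) = 490
Equilibrium: Y = 490 + 0.85Y + 650
0.15Y = 1140, so Y = 1140/0.15 = 7600

Y = 7600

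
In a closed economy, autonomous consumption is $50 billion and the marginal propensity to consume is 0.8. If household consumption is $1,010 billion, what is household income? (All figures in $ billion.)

Y = 1200

50 + 0.8Y = 1010
0.8Y = 960, so Y = 960/0.8 = 1200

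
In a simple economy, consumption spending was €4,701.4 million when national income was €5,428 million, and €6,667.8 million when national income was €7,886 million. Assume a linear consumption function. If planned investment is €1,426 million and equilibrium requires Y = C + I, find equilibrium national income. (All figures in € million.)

MPC = (6667.8 − 4701.4)/(7886 − 5428) = 1966.4/2458 = 0.8
a = 4701.4 − 0.8(5428) = 359
Equilibrium: Y = 359 + 0.8Y + 1426
0.2Y = 1785, so Y = 1785/0.2 = 8925

Y = 8925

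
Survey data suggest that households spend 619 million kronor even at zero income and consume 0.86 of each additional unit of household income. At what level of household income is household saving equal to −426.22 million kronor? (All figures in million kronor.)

S = Y − C = -619 + 0.14Y
-619 + 0.14Y = -426.22, so 0.14Y = 192.78 and Y = 1377

Y = 1377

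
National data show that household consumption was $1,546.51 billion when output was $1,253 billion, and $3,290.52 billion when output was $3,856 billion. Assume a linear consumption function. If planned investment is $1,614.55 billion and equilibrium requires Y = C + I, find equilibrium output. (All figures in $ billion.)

Y = 7035

MPC = (3290.52 − 1546.51)/(3856 − 1253) = 1744.01/2603 = 0.67
a = 1546.51 − 0.67(1253) = 707
Equilibrium: Y = 707 + 0.67Y + 1614.55
0.33Y = 2321.55, so Y = 2321.55/0.33 = 7035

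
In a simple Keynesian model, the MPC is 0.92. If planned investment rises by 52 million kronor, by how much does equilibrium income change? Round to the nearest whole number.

The multiplier is 1/(1 − MPC) = 1/0.08.
ΔY = 52/0.08 = 650.00 ≈ 650

ΔY ≈ 650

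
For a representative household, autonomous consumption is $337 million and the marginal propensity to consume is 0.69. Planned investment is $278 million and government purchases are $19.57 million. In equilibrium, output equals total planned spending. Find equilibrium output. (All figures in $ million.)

Y = C + I + G = 337 + 0.69Y + 278 + 19.57
Y − 0.69Y = 634.57
0.31Y = 634.57, so Y = 634.57/0.31 = 2047

Y = 2047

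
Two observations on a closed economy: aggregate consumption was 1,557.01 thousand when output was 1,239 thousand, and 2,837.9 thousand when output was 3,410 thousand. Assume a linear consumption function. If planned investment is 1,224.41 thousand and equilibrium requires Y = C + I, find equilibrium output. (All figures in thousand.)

Y = 5001

MPC = (2837.9 − 1557.01)/(3410 − 1239) = 1280.89/2171 = 0.59
a = 1557.01 − 0.59(1239) = 826
Equilibrium: Y = 826 + 0.59Y + 1224.41
0.41Y = 2050.41, so Y = 2050.41/0.41 = 5001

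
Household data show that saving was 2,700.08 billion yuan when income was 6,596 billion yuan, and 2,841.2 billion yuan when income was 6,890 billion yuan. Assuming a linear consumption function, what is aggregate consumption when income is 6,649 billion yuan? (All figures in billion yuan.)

MPS = ΔS/ΔY = (2841.2 − 2700.08)/(6890 − 6596) = 141.12/294 = 0.48
MPC = 1 − MPS = 0.52
Autonomous saving = 2700.08 − 0.48(6596) = -466, so a = 466
C = 466 + 0.52(6649) = 466 + 3457.48 = 3923.48

C = 3923.48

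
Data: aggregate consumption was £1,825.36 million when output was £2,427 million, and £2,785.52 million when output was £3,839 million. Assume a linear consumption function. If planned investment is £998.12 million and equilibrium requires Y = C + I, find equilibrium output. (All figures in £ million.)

MPC = (2785.52 − 1825.36)/(3839 − 2427) = 960.16/1412 = 0.68
a = 1825.36 − 0.68(2427) = 175
Equilibrium: Y = 175 + 0.68Y + 998.12
0.32Y = 1173.12, so Y = 1173.12/0.32 = 3666

Y = 3666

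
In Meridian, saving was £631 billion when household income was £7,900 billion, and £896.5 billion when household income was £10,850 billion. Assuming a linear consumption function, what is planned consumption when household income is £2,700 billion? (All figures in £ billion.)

C = 2537

MPS = ΔS/ΔY = (896.5 − 631)/(10850 − 7900) = 265.5/2950 = 0.09
MPC = 1 − MPS = 0.91
Autonomous saving = 631 − 0.09(7900) = -80, so a = 80
C = 80 + 0.91(2700) = 80 + 2457 = 2537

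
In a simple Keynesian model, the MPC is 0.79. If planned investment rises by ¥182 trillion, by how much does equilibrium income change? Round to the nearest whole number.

ΔY ≈ 867

The multiplier is 1/(1 − MPC) = 1/0.21.
ΔY = 182/0.21 = 866.67 ≈ 867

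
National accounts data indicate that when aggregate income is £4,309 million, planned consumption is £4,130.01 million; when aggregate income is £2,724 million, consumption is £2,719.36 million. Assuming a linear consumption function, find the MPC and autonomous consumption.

MPC = 0.89; a = 295

MPC = ΔC/ΔY = (4130.01 − 2719.36)/(4309 − 2724) = 1410.65/1585 = 0.89
a = C − MPC·Y = 2719.36 − 0.89(2724) = 2719.36 − 2424.36 = 295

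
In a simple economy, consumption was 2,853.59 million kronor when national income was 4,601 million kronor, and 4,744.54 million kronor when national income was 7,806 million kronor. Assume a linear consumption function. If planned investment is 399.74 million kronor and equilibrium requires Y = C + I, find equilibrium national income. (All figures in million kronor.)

Y = 1314

MPC = (4744.54 − 2853.59)/(7806 − 4601) = 1890.95/3205 = 0.59
a = 2853.59 − 0.59(4601) = 139
Equilibrium: Y = 139 + 0.59Y + 399.74
0.41Y = 538.74, so Y = 538.74/0.41 = 1314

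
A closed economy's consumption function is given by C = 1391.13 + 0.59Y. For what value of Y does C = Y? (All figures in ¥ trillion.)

At break-even, C = Y: 1391.13 + 0.59Y = Y
0.41Y = 1391.13, so Y = 1391.13/0.41 = 3393

Y = 3393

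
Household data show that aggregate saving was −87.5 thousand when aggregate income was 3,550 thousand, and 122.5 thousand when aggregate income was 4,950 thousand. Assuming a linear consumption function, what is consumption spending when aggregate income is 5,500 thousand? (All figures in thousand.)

C = 5295

MPS = ΔS/ΔY = (122.5 − (-87.5))/(4950 − 3550) = 210/1400 = 0.15
MPC = 1 − MPS = 0.85
Autonomous saving = -87.5 − 0.15(3550) = -620, so a = 620
C = 620 + 0.85(5500) = 620 + 4675 = 5295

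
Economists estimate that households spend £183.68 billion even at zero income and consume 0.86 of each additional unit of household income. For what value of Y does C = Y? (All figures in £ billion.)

At break-even, C = Y: 183.68 + 0.86Y = Y
0.14Y = 183.68, so Y = 183.68/0.14 = 1312

Y = 1312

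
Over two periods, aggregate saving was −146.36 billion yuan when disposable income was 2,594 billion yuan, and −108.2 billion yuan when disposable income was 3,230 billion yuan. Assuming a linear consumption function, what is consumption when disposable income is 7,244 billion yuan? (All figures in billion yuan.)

C = 7111.36

MPS = ΔS/ΔY = (-108.2 − (-146.36))/(3230 − 2594) = 38.16/636 = 0.06
MPC = 1 − MPS = 0.94
Autonomous saving = -146.36 − 0.06(2594) = -302, so a = 302
C = 302 + 0.94(7244) = 302 + 6809.36 = 7111.36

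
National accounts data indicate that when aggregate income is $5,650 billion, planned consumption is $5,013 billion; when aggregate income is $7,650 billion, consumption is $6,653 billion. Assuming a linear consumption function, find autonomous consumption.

MPC = ΔC/ΔY = (6653 − 5013)/(7650 − 5650) = 1640/2000 = 0.82
a = C − MPC·Y = 5013 − 0.82(5650) = 5013 − 4633 = 380

a = 380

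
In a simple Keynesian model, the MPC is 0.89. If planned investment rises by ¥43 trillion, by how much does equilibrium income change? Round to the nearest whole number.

ΔY ≈ 391

The multiplier is 1/(1 − MPC) = 1/0.11.
ΔY = 43/0.11 = 390.91 ≈ 391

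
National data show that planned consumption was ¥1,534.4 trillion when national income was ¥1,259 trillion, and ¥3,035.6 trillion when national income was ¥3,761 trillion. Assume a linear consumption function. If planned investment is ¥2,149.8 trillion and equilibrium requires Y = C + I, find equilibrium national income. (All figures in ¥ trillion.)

MPC = (3035.6 − 1534.4)/(3761 − 1259) = 1501.2/2502 = 0.6
a = 1534.4 − 0.6(1259) = 779
Equilibrium: Y = 779 + 0.6Y + 2149.8
0.4Y = 2928.8, so Y = 2928.8/0.4 = 7322

Y = 7322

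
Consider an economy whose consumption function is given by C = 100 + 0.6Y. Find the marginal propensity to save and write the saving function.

MPS = 0.4; S = -100 + 0.4Y

MPS = 1 − MPC = 1 − 0.6 = 0.4
S = Y − C = -100 + 0.4Y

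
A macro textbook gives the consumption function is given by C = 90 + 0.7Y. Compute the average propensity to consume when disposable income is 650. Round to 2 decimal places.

C = 90 + 0.7(650) = 545
APC = C/Y = 545/650 = 0.84

APC = 0.84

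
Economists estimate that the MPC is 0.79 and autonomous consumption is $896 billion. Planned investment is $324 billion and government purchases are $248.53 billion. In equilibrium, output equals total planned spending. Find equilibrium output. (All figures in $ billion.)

Y = C + I + G = 896 + 0.79Y + 324 + 248.53
Y − 0.79Y = 1468.53
0.21Y = 1468.53, so Y = 1468.53/0.21 = 6993

Y = 6993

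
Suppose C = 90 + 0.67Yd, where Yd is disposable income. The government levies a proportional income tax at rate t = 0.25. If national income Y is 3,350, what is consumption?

Yd = (1 − 0.25)(3350) = 0.75(3350) = 2512.5
C = 90 + 0.67(2512.5) = 90 + 1683.375 = 1773.375

C = 1773.375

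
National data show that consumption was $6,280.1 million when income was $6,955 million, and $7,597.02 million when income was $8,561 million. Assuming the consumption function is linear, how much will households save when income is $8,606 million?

MPC = (7597.02 − 6280.1)/(8561 − 6955) = 1316.92/1606 = 0.82
a = 6280.1 − 0.82(6955) = 6280.1 − 5703.1 = 577
C = 577 + 0.82(8606) = 7633.92
S = 8606 − 7633.92 = 972.08

S = 972.08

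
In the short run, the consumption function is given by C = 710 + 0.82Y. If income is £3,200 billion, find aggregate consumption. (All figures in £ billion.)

C = 710 + 0.82(3200) = 710 + 2624 = 3334

C = 3334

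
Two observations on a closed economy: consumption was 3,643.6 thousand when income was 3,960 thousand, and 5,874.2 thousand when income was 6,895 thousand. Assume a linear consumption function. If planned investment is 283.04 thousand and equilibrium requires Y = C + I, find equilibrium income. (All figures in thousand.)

MPC = (5874.2 − 3643.6)/(6895 − 3960) = 2230.6/2935 = 0.76
a = 3643.6 − 0.76(3960) = 634
Equilibrium: Y = 634 + 0.76Y + 283.04
0.24Y = 917.04, so Y = 917.04/0.24 = 3821

Y = 3821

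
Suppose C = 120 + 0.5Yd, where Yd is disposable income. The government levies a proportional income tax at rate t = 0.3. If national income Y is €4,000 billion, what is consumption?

Yd = (1 − 0.3)(4000) = 0.7(4000) = 2800
C = 120 + 0.5(2800) = 120 + 1400 = 1520

C = 1520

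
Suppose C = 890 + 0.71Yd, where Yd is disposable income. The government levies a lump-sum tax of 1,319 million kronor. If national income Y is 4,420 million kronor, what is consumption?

Yd = Y − T = 4420 − 1319 = 3101
C = 890 + 0.71(3101) = 890 + 2201.71 = 3091.71

C = 3091.71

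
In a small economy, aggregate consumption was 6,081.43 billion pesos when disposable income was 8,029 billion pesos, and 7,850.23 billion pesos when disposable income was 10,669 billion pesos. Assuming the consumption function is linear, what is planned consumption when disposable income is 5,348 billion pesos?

MPC = (7850.23 − 6081.43)/(10669 − 8029) = 1768.8/2640 = 0.67
a = 6081.43 − 0.67(8029) = 6081.43 − 5379.43 = 702
C = 702 + 0.67(5348) = 702 + 3583.16 = 4285.16

C = 4285.16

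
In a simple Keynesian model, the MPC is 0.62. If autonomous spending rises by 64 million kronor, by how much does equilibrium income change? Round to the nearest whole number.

ΔY ≈ 168

The multiplier is 1/(1 − MPC) = 1/0.38.
ΔY = 64/0.38 = 168.42 ≈ 168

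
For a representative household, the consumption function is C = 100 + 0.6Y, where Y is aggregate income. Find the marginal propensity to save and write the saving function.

MPS = 0.4; S = -100 + 0.4Y

MPS = 1 − MPC = 1 − 0.6 = 0.4
S = Y − C = -100 + 0.4Y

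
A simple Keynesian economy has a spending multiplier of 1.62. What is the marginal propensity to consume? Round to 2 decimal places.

MPC = 0.38

k = 1/(1 − MPC), so 1 − MPC = 1/k = 1/1.62 = 0.6173
MPC = 1 − 0.6173 = 0.38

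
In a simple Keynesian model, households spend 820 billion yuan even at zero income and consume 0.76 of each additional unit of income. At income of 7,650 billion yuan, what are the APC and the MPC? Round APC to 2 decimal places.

MPC = 0.76 (the slope of the consumption function)
C = 820 + 0.76(7650) = 6634, so APC = 6634/7650 = 0.87

APC = 0.87; MPC = 0.76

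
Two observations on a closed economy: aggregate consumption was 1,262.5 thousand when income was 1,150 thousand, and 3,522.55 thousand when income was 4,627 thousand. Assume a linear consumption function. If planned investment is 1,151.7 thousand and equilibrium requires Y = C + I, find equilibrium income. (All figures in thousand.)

Y = 4762

MPC = (3522.55 − 1262.5)/(4627 − 1150) = 2260.05/3477 = 0.65
a = 1262.5 − 0.65(1150) = 515
Equilibrium: Y = 515 + 0.65Y + 1151.7
0.35Y = 1666.7, so Y = 1666.7/0.35 = 4762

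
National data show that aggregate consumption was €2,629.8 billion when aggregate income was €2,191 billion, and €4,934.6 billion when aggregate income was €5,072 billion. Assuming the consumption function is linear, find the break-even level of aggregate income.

MPC = (4934.6 − 2629.8)/(5072 − 2191) = 2304.8/2881 = 0.8
a = 2629.8 − 0.8(2191) = 2629.8 − 1752.8 = 877
Break-even: Y = a/(1−MPC) = 877/0.2 = 4385

Y = 4385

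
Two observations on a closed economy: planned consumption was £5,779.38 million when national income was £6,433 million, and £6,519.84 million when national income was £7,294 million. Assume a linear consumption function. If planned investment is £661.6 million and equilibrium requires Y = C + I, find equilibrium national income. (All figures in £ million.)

Y = 6490

MPC = (6519.84 − 5779.38)/(7294 − 6433) = 740.46/861 = 0.86
a = 5779.38 − 0.86(6433) = 247
Equilibrium: Y = 247 + 0.86Y + 661.6
0.14Y = 908.6, so Y = 908.6/0.14 = 6490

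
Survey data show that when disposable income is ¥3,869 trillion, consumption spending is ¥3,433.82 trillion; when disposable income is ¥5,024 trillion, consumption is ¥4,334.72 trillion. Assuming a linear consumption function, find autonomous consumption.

a = 416

MPC = ΔC/ΔY = (4334.72 − 3433.82)/(5024 − 3869) = 900.9/1155 = 0.78
a = C − MPC·Y = 3433.82 − 0.78(3869) = 3433.82 − 3017.82 = 416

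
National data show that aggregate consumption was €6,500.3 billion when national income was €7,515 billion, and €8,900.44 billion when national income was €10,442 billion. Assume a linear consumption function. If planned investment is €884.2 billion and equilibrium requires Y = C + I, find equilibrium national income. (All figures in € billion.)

Y = 6790

MPC = (8900.44 − 6500.3)/(10442 − 7515) = 2400.14/2927 = 0.82
a = 6500.3 − 0.82(7515) = 338
Equilibrium: Y = 338 + 0.82Y + 884.2
0.18Y = 1222.2, so Y = 1222.2/0.18 = 6790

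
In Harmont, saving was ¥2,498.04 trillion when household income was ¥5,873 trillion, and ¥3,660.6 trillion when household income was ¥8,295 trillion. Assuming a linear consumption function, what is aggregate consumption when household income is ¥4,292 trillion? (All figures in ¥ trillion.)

MPS = ΔS/ΔY = (3660.6 − 2498.04)/(8295 − 5873) = 1162.56/2422 = 0.48
MPC = 1 − MPS = 0.52
Autonomous saving = 2498.04 − 0.48(5873) = -321, so a = 321
C = 321 + 0.52(4292) = 321 + 2231.84 = 2552.84

C = 2552.84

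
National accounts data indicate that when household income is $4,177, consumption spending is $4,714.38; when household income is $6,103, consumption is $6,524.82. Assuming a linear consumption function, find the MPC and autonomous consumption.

MPC = ΔC/ΔY = (6524.82 − 4714.38)/(6103 − 4177) = 1810.44/1926 = 0.94
a = C − MPC·Y = 4714.38 − 0.94(4177) = 4714.38 − 3926.38 = 788

MPC = 0.94; a = 788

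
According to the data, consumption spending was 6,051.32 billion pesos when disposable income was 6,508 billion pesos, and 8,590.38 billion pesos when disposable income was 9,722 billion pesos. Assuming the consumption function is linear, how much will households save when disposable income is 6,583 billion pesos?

MPC = (8590.38 − 6051.32)/(9722 − 6508) = 2539.06/3214 = 0.79
a = 6051.32 − 0.79(6508) = 6051.32 − 5141.32 = 910
C = 910 + 0.79(6583) = 6110.57
S = 6583 − 6110.57 = 472.43

S = 472.43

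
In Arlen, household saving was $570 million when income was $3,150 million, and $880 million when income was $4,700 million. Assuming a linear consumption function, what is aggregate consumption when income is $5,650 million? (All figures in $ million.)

MPS = ΔS/ΔY = (880 − 570)/(4700 − 3150) = 310/1550 = 0.2
MPC = 1 − MPS = 0.8
Autonomous saving = 570 − 0.2(3150) = -60, so a = 60
C = 60 + 0.8(5650) = 60 + 4520 = 4580

C = 4580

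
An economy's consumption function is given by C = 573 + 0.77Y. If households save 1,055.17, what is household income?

Y = 7079

S = Y − C = -573 + 0.23Y
-573 + 0.23Y = 1055.17, so 0.23Y = 1628.17 and Y = 7079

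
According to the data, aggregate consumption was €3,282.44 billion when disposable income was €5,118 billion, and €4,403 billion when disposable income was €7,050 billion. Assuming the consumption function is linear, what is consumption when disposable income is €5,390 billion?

C = 3440.2

MPC = (4403 − 3282.44)/(7050 − 5118) = 1120.56/1932 = 0.58
a = 3282.44 − 0.58(5118) = 3282.44 − 2968.44 = 314
C = 314 + 0.58(5390) = 314 + 3126.2 = 3440.2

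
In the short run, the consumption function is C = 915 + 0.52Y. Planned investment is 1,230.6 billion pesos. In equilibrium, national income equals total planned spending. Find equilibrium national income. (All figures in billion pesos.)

Y = 4470

Y = C + I = 915 + 0.52Y + 1230.6
Y − 0.52Y = 2145.6
0.48Y = 2145.6, so Y = 2145.6/0.48 = 4470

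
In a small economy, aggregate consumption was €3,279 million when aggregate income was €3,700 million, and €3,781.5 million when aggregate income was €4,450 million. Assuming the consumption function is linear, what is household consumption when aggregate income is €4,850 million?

MPC = (3781.5 − 3279)/(4450 − 3700) = 502.5/750 = 0.67
a = 3279 − 0.67(3700) = 3279 − 2479 = 800
C = 800 + 0.67(4850) = 800 + 3249.5 = 4049.5

C = 4049.5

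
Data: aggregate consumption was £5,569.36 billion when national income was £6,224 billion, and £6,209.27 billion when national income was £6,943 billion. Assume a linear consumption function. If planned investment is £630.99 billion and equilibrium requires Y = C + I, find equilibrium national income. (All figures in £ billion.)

MPC = (6209.27 − 5569.36)/(6943 − 6224) = 639.91/719 = 0.89
a = 5569.36 − 0.89(6224) = 30
Equilibrium: Y = 30 + 0.89Y + 630.99
0.11Y = 660.99, so Y = 660.99/0.11 = 6009

Y = 6009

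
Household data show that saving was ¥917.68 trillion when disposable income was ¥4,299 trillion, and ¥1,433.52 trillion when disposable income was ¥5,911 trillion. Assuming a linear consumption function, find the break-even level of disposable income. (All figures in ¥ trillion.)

Y = 1431.25

MPS = ΔS/ΔY = (1433.52 − 917.68)/(5911 − 4299) = 515.84/1612 = 0.32
MPC = 1 − MPS = 0.68
From S(4299) = 917.68: −a + 0.32(4299) = 917.68, so a = 1375.68 − 917.68 = 458
Break-even (S = 0): Y = a/MPS = 458/0.32 = 1431.25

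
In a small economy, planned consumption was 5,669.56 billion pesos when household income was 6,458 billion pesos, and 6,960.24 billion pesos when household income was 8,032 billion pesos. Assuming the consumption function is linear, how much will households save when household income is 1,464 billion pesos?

S = -110.48

MPC = (6960.24 − 5669.56)/(8032 − 6458) = 1290.68/1574 = 0.82
a = 5669.56 − 0.82(6458) = 5669.56 − 5295.56 = 374
C = 374 + 0.82(1464) = 1574.48
S = 1464 − 1574.48 = -110.48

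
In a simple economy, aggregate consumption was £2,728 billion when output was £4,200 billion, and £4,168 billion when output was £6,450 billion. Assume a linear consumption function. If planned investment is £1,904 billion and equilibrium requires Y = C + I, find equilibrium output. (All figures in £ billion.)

Y = 5400

MPC = (4168 − 2728)/(6450 − 4200) = 1440/2250 = 0.64
a = 2728 − 0.64(4200) = 40
Equilibrium: Y = 40 + 0.64Y + 1904
0.36Y = 1944, so Y = 1944/0.36 = 5400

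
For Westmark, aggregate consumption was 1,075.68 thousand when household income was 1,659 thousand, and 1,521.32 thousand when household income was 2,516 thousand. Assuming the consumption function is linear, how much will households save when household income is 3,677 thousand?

S = 1551.96

MPC = (1521.32 − 1075.68)/(2516 − 1659) = 445.64/857 = 0.52
a = 1075.68 − 0.52(1659) = 1075.68 − 862.68 = 213
C = 213 + 0.52(3677) = 2125.04
S = 3677 − 2125.04 = 1551.96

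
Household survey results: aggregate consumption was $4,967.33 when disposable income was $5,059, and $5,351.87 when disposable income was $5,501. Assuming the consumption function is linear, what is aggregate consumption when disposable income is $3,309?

C = 3444.83

MPC = (5351.87 − 4967.33)/(5501 − 5059) = 384.54/442 = 0.87
a = 4967.33 − 0.87(5059) = 4967.33 − 4401.33 = 566
C = 566 + 0.87(3309) = 566 + 2878.83 = 3444.83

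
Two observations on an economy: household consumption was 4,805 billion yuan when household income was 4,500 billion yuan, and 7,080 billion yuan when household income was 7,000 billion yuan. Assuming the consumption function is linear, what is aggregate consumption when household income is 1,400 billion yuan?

C = 1984

MPC = (7080 − 4805)/(7000 − 4500) = 2275/2500 = 0.91
a = 4805 − 0.91(4500) = 4805 − 4095 = 710
C = 710 + 0.91(1400) = 710 + 1274 = 1984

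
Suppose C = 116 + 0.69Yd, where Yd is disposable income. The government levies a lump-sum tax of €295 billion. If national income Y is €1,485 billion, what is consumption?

C = 937.1

Yd = Y − T = 1485 − 295 = 1190
C = 116 + 0.69(1190) = 116 + 821.1 = 937.1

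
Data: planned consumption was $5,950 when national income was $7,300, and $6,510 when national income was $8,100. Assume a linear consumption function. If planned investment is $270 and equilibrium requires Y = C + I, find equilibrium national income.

MPC = (6510 − 5950)/(8100 − 7300) = 560/800 = 0.7
a = 5950 − 0.7(7300) = 840
Equilibrium: Y = 840 + 0.7Y + 270
0.3Y = 1110, so Y = 1110/0.3 = 3700

Y = 3700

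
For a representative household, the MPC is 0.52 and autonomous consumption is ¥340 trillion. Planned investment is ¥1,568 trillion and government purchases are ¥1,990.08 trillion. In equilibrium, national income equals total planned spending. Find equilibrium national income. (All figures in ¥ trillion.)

Y = 8121

Y = C + I + G = 340 + 0.52Y + 1568 + 1990.08
Y − 0.52Y = 3898.08
0.48Y = 3898.08, so Y = 3898.08/0.48 = 8121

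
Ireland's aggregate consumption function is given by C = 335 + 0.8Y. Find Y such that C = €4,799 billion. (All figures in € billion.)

335 + 0.8Y = 4799
0.8Y = 4464, so Y = 4464/0.8 = 5580

Y = 5580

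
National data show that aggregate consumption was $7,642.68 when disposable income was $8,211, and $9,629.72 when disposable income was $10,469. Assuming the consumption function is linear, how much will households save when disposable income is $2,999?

MPC = (9629.72 − 7642.68)/(10469 − 8211) = 1987.04/2258 = 0.88
a = 7642.68 − 0.88(8211) = 7642.68 − 7225.68 = 417
C = 417 + 0.88(2999) = 3056.12
S = 2999 − 3056.12 = -57.12

S = -57.12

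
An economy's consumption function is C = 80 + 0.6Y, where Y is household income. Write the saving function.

S = Y − C = Y − (80 + 0.6Y) = -80 + (1 − 0.6)Y

S = -80 + 0.4Y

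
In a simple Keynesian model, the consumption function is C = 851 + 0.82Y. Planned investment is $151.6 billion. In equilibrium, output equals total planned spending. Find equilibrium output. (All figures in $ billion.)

Y = C + I = 851 + 0.82Y + 151.6
Y − 0.82Y = 1002.6
0.18Y = 1002.6, so Y = 1002.6/0.18 = 5570

Y = 5570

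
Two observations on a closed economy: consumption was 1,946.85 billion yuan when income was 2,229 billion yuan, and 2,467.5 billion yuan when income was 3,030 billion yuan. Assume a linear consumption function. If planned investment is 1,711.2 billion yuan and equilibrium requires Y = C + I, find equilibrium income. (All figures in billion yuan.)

Y = 6312

MPC = (2467.5 − 1946.85)/(3030 − 2229) = 520.65/801 = 0.65
a = 1946.85 − 0.65(2229) = 498
Equilibrium: Y = 498 + 0.65Y + 1711.2
0.35Y = 2209.2, so Y = 2209.2/0.35 = 6312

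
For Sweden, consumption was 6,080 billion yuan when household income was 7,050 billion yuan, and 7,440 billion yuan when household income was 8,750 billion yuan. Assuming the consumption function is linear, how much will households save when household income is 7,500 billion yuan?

MPC = (7440 − 6080)/(8750 − 7050) = 1360/1700 = 0.8
a = 6080 − 0.8(7050) = 6080 − 5640 = 440
C = 440 + 0.8(7500) = 6440
S = 7500 − 6440 = 1060

S = 1060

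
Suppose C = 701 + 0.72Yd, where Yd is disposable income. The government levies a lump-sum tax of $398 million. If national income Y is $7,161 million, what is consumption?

C = 5570.36

Yd = Y − T = 7161 − 398 = 6763
C = 701 + 0.72(6763) = 701 + 4869.36 = 5570.36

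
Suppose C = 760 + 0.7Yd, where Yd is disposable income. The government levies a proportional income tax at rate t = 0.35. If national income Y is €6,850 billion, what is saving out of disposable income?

S = 575.75

Yd = (1 − 0.35)(6850) = 0.65(6850) = 4452.5
C = 760 + 0.7(4452.5) = 760 + 3116.75 = 3876.75
S = Yd − C = 4452.5 − 3876.75 = 575.75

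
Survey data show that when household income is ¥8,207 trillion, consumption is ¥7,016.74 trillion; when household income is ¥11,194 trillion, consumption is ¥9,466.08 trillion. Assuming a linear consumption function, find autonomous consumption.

a = 287

MPC = ΔC/ΔY = (9466.08 − 7016.74)/(11194 − 8207) = 2449.34/2987 = 0.82
a = C − MPC·Y = 7016.74 − 0.82(8207) = 7016.74 − 6729.74 = 287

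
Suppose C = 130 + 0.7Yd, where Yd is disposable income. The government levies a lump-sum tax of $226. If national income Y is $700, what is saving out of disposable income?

Yd = Y − T = 700 − 226 = 474
C = 130 + 0.7(474) = 130 + 331.8 = 461.8
S = Yd − C = 474 − 461.8 = 12.2

S = 12.2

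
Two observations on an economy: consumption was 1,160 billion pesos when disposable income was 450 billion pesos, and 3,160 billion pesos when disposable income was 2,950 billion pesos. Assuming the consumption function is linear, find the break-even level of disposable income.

MPC = (3160 − 1160)/(2950 − 450) = 2000/2500 = 0.8
a = 1160 − 0.8(450) = 1160 − 360 = 800
Break-even: Y = a/(1−MPC) = 800/0.2 = 4000

Y = 4000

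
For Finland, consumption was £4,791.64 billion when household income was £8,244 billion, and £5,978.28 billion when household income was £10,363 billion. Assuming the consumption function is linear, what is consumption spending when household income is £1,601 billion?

C = 1071.56

MPC = (5978.28 − 4791.64)/(10363 − 8244) = 1186.64/2119 = 0.56
a = 4791.64 − 0.56(8244) = 4791.64 − 4616.64 = 175
C = 175 + 0.56(1601) = 175 + 896.56 = 1071.56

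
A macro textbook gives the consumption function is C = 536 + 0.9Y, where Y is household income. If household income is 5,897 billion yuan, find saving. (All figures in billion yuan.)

S = 53.7

C = 536 + 0.9(5897) = 536 + 5307.3 = 5843.3
S = Y − C = 5897 − 5843.3 = 53.7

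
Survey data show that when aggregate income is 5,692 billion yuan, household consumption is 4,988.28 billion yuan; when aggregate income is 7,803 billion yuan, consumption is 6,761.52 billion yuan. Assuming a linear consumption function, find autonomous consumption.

a = 207

MPC = ΔC/ΔY = (6761.52 − 4988.28)/(7803 − 5692) = 1773.24/2111 = 0.84
a = C − MPC·Y = 4988.28 − 0.84(5692) = 4988.28 − 4781.28 = 207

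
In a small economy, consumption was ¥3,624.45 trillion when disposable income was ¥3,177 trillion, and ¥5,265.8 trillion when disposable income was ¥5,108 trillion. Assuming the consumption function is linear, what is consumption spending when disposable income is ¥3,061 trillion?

MPC = (5265.8 − 3624.45)/(5108 − 3177) = 1641.35/1931 = 0.85
a = 3624.45 − 0.85(3177) = 3624.45 − 2700.45 = 924
C = 924 + 0.85(3061) = 924 + 2601.85 = 3525.85

C = 3525.85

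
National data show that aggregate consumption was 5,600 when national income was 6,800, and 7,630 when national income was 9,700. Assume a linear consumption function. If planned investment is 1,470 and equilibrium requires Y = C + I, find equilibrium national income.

Y = 7700

MPC = (7630 − 5600)/(9700 − 6800) = 2030/2900 = 0.7
a = 5600 − 0.7(6800) = 840
Equilibrium: Y = 840 + 0.7Y + 1470
0.3Y = 2310, so Y = 2310/0.3 = 7700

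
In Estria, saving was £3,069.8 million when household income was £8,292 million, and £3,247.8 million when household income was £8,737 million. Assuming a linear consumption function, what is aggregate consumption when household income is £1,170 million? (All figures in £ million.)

MPS = ΔS/ΔY = (3247.8 − 3069.8)/(8737 − 8292) = 178/445 = 0.4
MPC = 1 − MPS = 0.6
Autonomous saving = 3069.8 − 0.4(8292) = -247, so a = 247
C = 247 + 0.6(1170) = 247 + 702 = 949

C = 949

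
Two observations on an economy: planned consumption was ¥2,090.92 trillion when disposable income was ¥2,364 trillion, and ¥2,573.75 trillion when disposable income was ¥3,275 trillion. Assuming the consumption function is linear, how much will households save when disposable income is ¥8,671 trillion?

S = 3237.37

MPC = (2573.75 − 2090.92)/(3275 − 2364) = 482.83/911 = 0.53
a = 2090.92 − 0.53(2364) = 2090.92 − 1252.92 = 838
C = 838 + 0.53(8671) = 5433.63
S = 8671 − 5433.63 = 3237.37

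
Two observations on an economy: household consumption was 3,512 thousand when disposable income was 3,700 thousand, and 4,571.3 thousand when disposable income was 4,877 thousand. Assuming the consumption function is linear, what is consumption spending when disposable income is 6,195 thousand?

MPC = (4571.3 − 3512)/(4877 − 3700) = 1059.3/1177 = 0.9
a = 3512 − 0.9(3700) = 3512 − 3330 = 182
C = 182 + 0.9(6195) = 182 + 5575.5 = 5757.5

C = 5757.5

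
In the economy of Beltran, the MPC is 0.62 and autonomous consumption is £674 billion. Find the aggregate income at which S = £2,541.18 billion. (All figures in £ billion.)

S = Y − C = -674 + 0.38Y
-674 + 0.38Y = 2541.18, so 0.38Y = 3215.18 and Y = 8461

Y = 8461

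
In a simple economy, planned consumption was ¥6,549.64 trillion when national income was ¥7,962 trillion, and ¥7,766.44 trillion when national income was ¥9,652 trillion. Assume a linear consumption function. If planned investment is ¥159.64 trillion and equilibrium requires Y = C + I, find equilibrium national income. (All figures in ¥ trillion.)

Y = 3488

MPC = (7766.44 − 6549.64)/(9652 − 7962) = 1216.8/1690 = 0.72
a = 6549.64 − 0.72(7962) = 817
Equilibrium: Y = 817 + 0.72Y + 159.64
0.28Y = 976.64, so Y = 976.64/0.28 = 3488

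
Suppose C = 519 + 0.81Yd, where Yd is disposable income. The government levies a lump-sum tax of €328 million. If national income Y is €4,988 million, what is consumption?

Yd = Y − T = 4988 − 328 = 4660
C = 519 + 0.81(4660) = 519 + 3774.6 = 4293.6

C = 4293.6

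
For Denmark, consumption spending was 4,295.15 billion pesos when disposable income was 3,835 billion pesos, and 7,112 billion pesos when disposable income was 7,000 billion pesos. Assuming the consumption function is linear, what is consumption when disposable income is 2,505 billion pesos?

MPC = (7112 − 4295.15)/(7000 − 3835) = 2816.85/3165 = 0.89
a = 4295.15 − 0.89(3835) = 4295.15 − 3413.15 = 882
C = 882 + 0.89(2505) = 882 + 2229.45 = 3111.45

C = 3111.45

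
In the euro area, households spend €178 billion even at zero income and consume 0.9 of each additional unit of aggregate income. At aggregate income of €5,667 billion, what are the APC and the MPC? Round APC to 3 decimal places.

MPC = 0.9 (the slope of the consumption function)
C = 178 + 0.9(5667) = 5278.3, so APC = 5278.3/5667 = 0.931

APC = 0.931; MPC = 0.9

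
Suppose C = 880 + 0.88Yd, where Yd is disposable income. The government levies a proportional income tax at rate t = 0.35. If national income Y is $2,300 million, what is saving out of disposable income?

S = -700.6

Yd = (1 − 0.35)(2300) = 0.65(2300) = 1495
C = 880 + 0.88(1495) = 880 + 1315.6 = 2195.6
S = Yd − C = 1495 − 2195.6 = -700.6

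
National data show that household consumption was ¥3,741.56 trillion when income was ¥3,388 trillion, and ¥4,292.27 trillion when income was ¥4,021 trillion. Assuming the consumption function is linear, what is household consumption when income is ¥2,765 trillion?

C = 3199.55

MPC = (4292.27 − 3741.56)/(4021 − 3388) = 550.71/633 = 0.87
a = 3741.56 − 0.87(3388) = 3741.56 − 2947.56 = 794
C = 794 + 0.87(2765) = 794 + 2405.55 = 3199.55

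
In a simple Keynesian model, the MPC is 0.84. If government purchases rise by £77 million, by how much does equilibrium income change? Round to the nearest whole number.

The multiplier is 1/(1 − MPC) = 1/0.16.
ΔY = 77/0.16 = 481.25 ≈ 481

ΔY ≈ 481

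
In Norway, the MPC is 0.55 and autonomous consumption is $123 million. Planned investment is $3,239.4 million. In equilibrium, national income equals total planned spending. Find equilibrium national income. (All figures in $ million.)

Y = 7472

Y = C + I = 123 + 0.55Y + 3239.4
Y − 0.55Y = 3362.4
0.45Y = 3362.4, so Y = 3362.4/0.45 = 7472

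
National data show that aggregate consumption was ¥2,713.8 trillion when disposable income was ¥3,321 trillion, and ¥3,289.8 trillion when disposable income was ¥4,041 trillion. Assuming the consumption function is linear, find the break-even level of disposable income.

MPC = (3289.8 − 2713.8)/(4041 − 3321) = 576/720 = 0.8
a = 2713.8 − 0.8(3321) = 2713.8 − 2656.8 = 57
Break-even: Y = a/(1−MPC) = 57/0.2 = 285

Y = 285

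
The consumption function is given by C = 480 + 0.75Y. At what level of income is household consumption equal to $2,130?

480 + 0.75Y = 2130
0.75Y = 1650, so Y = 1650/0.75 = 2200

Y = 2200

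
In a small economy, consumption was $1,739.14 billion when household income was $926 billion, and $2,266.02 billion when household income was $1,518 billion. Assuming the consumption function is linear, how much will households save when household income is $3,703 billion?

MPC = (2266.02 − 1739.14)/(1518 − 926) = 526.88/592 = 0.89
a = 1739.14 − 0.89(926) = 1739.14 − 824.14 = 915
C = 915 + 0.89(3703) = 4210.67
S = 3703 − 4210.67 = -507.67

S = -507.67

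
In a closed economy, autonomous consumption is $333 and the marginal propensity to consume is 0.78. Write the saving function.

S = Y − C = Y − (333 + 0.78Y) = -333 + (1 − 0.78)Y

S = -333 + 0.22Y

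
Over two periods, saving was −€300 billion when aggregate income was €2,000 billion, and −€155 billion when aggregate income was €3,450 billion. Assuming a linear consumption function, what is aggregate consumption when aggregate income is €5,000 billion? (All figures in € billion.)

MPS = ΔS/ΔY = (-155 − (-300))/(3450 − 2000) = 145/1450 = 0.1
MPC = 1 − MPS = 0.9
Autonomous saving = -300 − 0.1(2000) = -500, so a = 500
C = 500 + 0.9(5000) = 500 + 4500 = 5000

C = 5000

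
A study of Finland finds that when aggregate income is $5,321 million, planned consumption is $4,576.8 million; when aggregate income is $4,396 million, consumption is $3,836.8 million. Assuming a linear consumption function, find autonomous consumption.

a = 320

MPC = ΔC/ΔY = (4576.8 − 3836.8)/(5321 − 4396) = 740/925 = 0.8
a = C − MPC·Y = 3836.8 − 0.8(4396) = 3836.8 − 3516.8 = 320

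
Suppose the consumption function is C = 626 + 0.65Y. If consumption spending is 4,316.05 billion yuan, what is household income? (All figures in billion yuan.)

Y = 5677

626 + 0.65Y = 4316.05
0.65Y = 3690.05, so Y = 3690.05/0.65 = 5677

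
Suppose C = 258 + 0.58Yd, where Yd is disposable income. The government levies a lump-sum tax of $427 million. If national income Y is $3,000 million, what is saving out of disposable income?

S = 822.66

Yd = Y − T = 3000 − 427 = 2573
C = 258 + 0.58(2573) = 258 + 1492.34 = 1750.34
S = Yd − C = 2573 − 1750.34 = 822.66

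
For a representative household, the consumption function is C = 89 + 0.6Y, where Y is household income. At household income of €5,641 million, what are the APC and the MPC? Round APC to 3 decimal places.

MPC = 0.6 (the slope of the consumption function)
C = 89 + 0.6(5641) = 3473.6, so APC = 3473.6/5641 = 0.616

APC = 0.616; MPC = 0.6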